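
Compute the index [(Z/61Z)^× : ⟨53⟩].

ord(53) | φ(61) = 61 − 1 = 60 = 2^2 · 3 · 5.
Divisors of 60: 1, 2, 3, 4, 5, 6, 10, 12, 15, 20, 30, 60.
Check 53^d mod 61 for each divisor in increasing order:
53^1 ≡ 53 (mod 61)
53^2 ≡ 3 (mod 61)
53^3 ≡ 37 (mod 61)
53^4 ≡ 9 (mod 61)
53^5 ≡ 50 (mod 61)
53^6 ≡ 27 (mod 61)
53^10 ≡ 60 (mod 61)
53^12 ≡ 58 (mod 61)
53^15 ≡ 11 (mod 61)
53^20 ≡ 1 (mod 61) ✓
So ord_61(53) = 20, hence |⟨53⟩| = 20.
[(Z/61Z)^× : ⟨53⟩] = 60/20 = 3.

3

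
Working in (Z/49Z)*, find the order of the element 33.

42

Since 33 ∈ (Z/49Z)^×, its order divides φ(49) = φ(7^2) = 7·(7−1) = 42 = 2 · 3 · 7.
Divisors of 42: 1, 2, 3, 6, 7, 14, 21, 42.
Test each divisor d:
33^1 ≡ 33
33^2 ≡ 11
33^3 ≡ 20
33^6 ≡ 8
33^7 ≡ 19
33^14 ≡ 18
33^21 ≡ 48
33^42 ≡ 1
So ord_49(33) = 42.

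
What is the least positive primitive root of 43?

3

φ(43) = 43 − 1 = 42 = 2 · 3 · 7.
g is a primitive root iff g^(42/q) ≢ 1 (mod 43) for each prime q ∈ {2, 3, 7}.
g = 2: 2^21 ≡ 42; 2^14 ≡ 1 — hits 1, so not a primitive root.
g = 3: 3^21 ≡ 42; 3^14 ≡ 36; 3^6 ≡ 41 — none is 1, so 3 is a primitive root.
The smallest primitive root modulo 43 is 3.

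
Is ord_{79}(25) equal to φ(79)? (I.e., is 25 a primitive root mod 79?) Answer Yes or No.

φ(79) = 79 − 1 = 78 = 2 · 3 · 13.
25 is a primitive root mod 79 iff 25^(φ(79)/q) ≢ 1 for every prime q | φ(79), i.e. q ∈ {2, 3, 13}.
25^39 ≡ 1 (mod 79)  [q = 2: ≡ 1 ✗]
25^26 ≡ 23 (mod 79)  [q = 3: ≢ 1 ✓]
25^6 ≡ 52 (mod 79)  [q = 13: ≢ 1 ✓]
Since 25^39 ≡ 1, the order of 25 divides 39 < 78, so 25 is not a primitive root.

No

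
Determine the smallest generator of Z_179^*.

2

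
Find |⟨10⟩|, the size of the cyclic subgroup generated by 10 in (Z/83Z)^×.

41

By Lagrange's theorem, ord_83(10) divides φ(83) = 83 − 1 = 82 = 2 · 41.
Divisors of 82: 1, 2, 41, 82.
Test each divisor d:
10^1 ≡ 10 (mod 83)
10^2 ≡ 17 (mod 83)
10^41 ≡ 1 (mod 83) ✓
So ord_83(10) = 41.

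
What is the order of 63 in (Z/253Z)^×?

110

By Lagrange's theorem, ord_253(63) divides φ(253) = φ(11·23) = (11−1)·(23−1) = 10·22 = 220 = 2^2 · 5 · 11.
Divisors of 220: 1, 2, 4, 5, 10, 11, 20, 22, 44, 55, 110, 220.
Evaluate successive powers at the divisors of 220:
63^1 ≡ 63 (mod 253)
63^2 ≡ 174 (mod 253)
63^4 ≡ 169 (mod 253)
63^5 ≡ 21 (mod 253)
63^10 ≡ 188 (mod 253)
63^11 ≡ 206 (mod 253)
63^20 ≡ 177 (mod 253)
63^22 ≡ 185 (mod 253)
63^44 ≡ 70 (mod 253)
63^55 ≡ 252 (mod 253)
63^110 ≡ 1 (mod 253) ✓
The smallest such exponent is 110, so the order of 63 is 110.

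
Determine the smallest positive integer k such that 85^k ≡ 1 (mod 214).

53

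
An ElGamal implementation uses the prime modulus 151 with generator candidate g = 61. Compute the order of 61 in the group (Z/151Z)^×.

150

By Lagrange's theorem, ord_151(61) divides φ(151) = 151 − 1 = 150 = 2 · 3 · 5^2.
Divisors of 150: 1, 2, 3, 5, 6, 10, 15, 25, 30, 50, 75, 150.
Check 61^d mod 151 for each divisor in increasing order:
61^1 ≡ 61
61^2 ≡ 97
61^3 ≡ 28
61^5 ≡ 149
61^6 ≡ 29
61^10 ≡ 4
61^15 ≡ 143
61^25 ≡ 119
61^30 ≡ 64
61^50 ≡ 118
61^75 ≡ 150
61^150 ≡ 1
Hence ord(61) = 150.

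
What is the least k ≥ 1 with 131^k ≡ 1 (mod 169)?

13

The order of 131 must divide φ(169) = φ(13^2) = 13·(13−1) = 156 = 2^2 · 3 · 13.
Divisors of 156: 1, 2, 3, 4, 6, 12, 13, 26, 39, 52, 78, 156.
Check 131^d mod 169 for each divisor in increasing order:
131^1 ≡ 131
131^2 ≡ 92
131^3 ≡ 53
131^4 ≡ 14
131^6 ≡ 105
131^12 ≡ 40
131^13 ≡ 1
Therefore the multiplicative order of 131 modulo 169 is 13.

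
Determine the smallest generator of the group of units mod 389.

2

φ(389) = 389 − 1 = 388 = 2^2 · 97.
Test candidates g = 2, 3, … against the prime factors q ∈ {2, 97} of φ(389): g is a generator iff g^(388/q) ≢ 1 for every such q.
g = 2: 2^194 ≡ 388; 2^4 ≡ 16 — none is 1, so 2 is a primitive root.
So 2 is the smallest generator of (Z/389Z)^×.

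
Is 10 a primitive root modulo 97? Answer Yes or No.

Yes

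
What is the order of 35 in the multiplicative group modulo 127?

63

The order of 35 must divide φ(127) = 127 − 1 = 126 = 2 · 3^2 · 7.
Divisors of 126: 1, 2, 3, 6, 7, 9, 14, 18, 21, 42, 63, 126.
Evaluate successive powers at the divisors of 126:
35^1 ≡ 35 (mod 127)
35^2 ≡ 82 (mod 127)
35^3 ≡ 76 (mod 127)
35^6 ≡ 61 (mod 127)
35^7 ≡ 103 (mod 127)
35^9 ≡ 64 (mod 127)
35^14 ≡ 68 (mod 127)
35^18 ≡ 32 (mod 127)
35^21 ≡ 19 (mod 127)
35^42 ≡ 107 (mod 127)
35^63 ≡ 1 (mod 127) ✓
So ord_127(35) = 63.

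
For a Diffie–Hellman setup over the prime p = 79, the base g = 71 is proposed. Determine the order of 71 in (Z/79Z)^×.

26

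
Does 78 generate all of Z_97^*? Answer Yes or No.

φ(97) = 97 − 1 = 96 = 2^5 · 3.
An element g generates (Z/97Z)^× iff g^(96/q) ≢ 1 (mod 97) for each prime q ∈ {2, 3}.
78^48 ≡ 96 (mod 97)  [q = 2: ≢ 1 ✓]
78^32 ≡ 1 (mod 97)  [q = 3: ≡ 1 ✗]
Since 78^32 ≡ 1, the order of 78 divides 32 < 96, so 78 is not a primitive root.

No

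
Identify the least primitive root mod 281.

φ(281) = 281 − 1 = 280 = 2^3 · 5 · 7.
g is a primitive root iff g^(280/q) ≢ 1 (mod 281) for each prime q ∈ {2, 5, 7}.
g = 2: 2^140 ≡ 1 — hits 1, so not a primitive root.
g = 3: 3^140 ≡ 280; 3^56 ≡ 86; 3^40 ≡ 249 — none is 1, so 3 is a primitive root.
So 3 is the smallest generator of (Z/281Z)^×.

3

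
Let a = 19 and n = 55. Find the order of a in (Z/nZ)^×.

10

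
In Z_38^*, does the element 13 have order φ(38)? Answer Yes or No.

φ(38) = φ(2)·φ(19) = 1·18 = 18 = 2 · 3^2.
It suffices to check that the order of 13 is not a proper divisor of 18: compute 13^(18/q) for q ∈ {2, 3}.
13^9 ≡ 37 (mod 38)  [q = 2: ≢ 1 ✓]
13^6 ≡ 11 (mod 38)  [q = 3: ≢ 1 ✓]
All checks pass, so 13 has order 18 and is a primitive root modulo 38.

Yes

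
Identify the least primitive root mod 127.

3

φ(127) = 127 − 1 = 126 = 2 · 3^2 · 7.
g is a primitive root iff g^(126/q) ≢ 1 (mod 127) for each prime q ∈ {2, 3, 7}.
g = 2: 2^63 ≡ 1 — hits 1, so not a primitive root.
g = 3: 3^63 ≡ 126; 3^42 ≡ 107; 3^18 ≡ 4 — none is 1, so 3 is a primitive root.
So 3 is the smallest generator of (Z/127Z)^×.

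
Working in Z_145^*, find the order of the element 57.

4

Since 57 ∈ (Z/145Z)^×, its order divides φ(145) = φ(5·29) = (5−1)·(29−1) = 4·28 = 112 = 2^4 · 7.
Divisors of 112: 1, 2, 4, 7, 8, 14, 16, 28, 56, 112.
Check 57^d mod 145 for each divisor in increasing order:
57^1 ≡ 57 (mod 145)
57^2 ≡ 59 (mod 145)
57^4 ≡ 1 (mod 145) ✓
Therefore the multiplicative order of 57 modulo 145 is 4.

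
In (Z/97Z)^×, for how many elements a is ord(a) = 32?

16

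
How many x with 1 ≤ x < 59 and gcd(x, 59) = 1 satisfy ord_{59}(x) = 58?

28

φ(59) = 59 − 1 = 58 = 2 · 29.
Since (Z/59Z)^× is cyclic of order 58, the number of elements of order d is φ(d) when d | 58 and 0 otherwise.
58 = 2 · 29 divides 58, and φ(58) = 28.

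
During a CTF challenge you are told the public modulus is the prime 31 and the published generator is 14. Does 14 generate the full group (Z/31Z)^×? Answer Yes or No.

φ(31) = 31 − 1 = 30 = 2 · 3 · 5.
An element g generates (Z/31Z)^× iff g^(30/q) ≢ 1 (mod 31) for each prime q ∈ {2, 3, 5}.
14^15 ≡ 1 (mod 31)  [q = 2: ≡ 1 ✗]
14^10 ≡ 25 (mod 31)  [q = 3: ≢ 1 ✓]
14^6 ≡ 8 (mod 31)  [q = 5: ≢ 1 ✓]
14^15 ≡ 1 shows ord(14) | 15, strictly less than φ(31); not a primitive root.

No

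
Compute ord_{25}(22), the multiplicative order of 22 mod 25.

By Lagrange's theorem, ord_25(22) divides φ(25) = φ(5^2) = 5·(5−1) = 20 = 2^2 · 5.
Divisors of 20: 1, 2, 4, 5, 10, 20.
Check 22^d mod 25 for each divisor in increasing order:
22^1 ≡ 22
22^2 ≡ 9
22^4 ≡ 6
22^5 ≡ 7
22^10 ≡ 24
22^20 ≡ 1
The smallest such exponent is 20, so the order of 22 is 20.

20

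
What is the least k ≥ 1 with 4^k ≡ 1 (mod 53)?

26

ord(4) | φ(53) = 53 − 1 = 52 = 2^2 · 13.
Divisors of 52: 1, 2, 4, 13, 26, 52.
Evaluate successive powers at the divisors of 52:
4^1 ≡ 4 (mod 53)
4^2 ≡ 16 (mod 53)
4^4 ≡ 44 (mod 53)
4^13 ≡ 52 (mod 53)
4^26 ≡ 1 (mod 53) ✓
Hence ord(4) = 26.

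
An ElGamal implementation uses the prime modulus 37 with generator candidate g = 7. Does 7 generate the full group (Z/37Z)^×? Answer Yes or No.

φ(37) = 37 − 1 = 36 = 2^2 · 3^2.
An element g generates (Z/37Z)^× iff g^(36/q) ≢ 1 (mod 37) for each prime q ∈ {2, 3}.
7^18 ≡ 1 (mod 37)  [q = 2: ≡ 1 ✗]
7^12 ≡ 10 (mod 37)  [q = 3: ≢ 1 ✓]
Since 7^18 ≡ 1, the order of 7 divides 18 < 36, so 7 is not a primitive root.

No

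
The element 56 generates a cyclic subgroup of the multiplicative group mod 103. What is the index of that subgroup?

34

Since 56 ∈ (Z/103Z)^×, its order divides φ(103) = 103 − 1 = 102 = 2 · 3 · 17.
Divisors of 102: 1, 2, 3, 6, 17, 34, 51, 102.
Test each divisor d:
56^1 ≡ 56
56^2 ≡ 46
56^3 ≡ 1
The order of 56 is 3, so the subgroup it generates has 3 elements.
The index is φ(103) / ord(56) = 102 / 3 = 34.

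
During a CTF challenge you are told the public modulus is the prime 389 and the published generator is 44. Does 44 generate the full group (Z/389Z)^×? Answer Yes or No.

No

φ(389) = 389 − 1 = 388 = 2^2 · 97.
Test 44^(388/q) mod 389 for each prime factor q of 388:
44^194 ≡ 1 (mod 389)  [q = 2: ≡ 1 ✗]
44^4 ≡ 81 (mod 389)  [q = 97: ≢ 1 ✓]
44^194 ≡ 1 shows ord(44) | 194, strictly less than φ(389); not a primitive root.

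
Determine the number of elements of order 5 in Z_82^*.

4

φ(82) = φ(2)·φ(41) = 1·40 = 40 = 2^3 · 5.
Since (Z/82Z)^× is cyclic of order 40, the number of elements of order d is φ(d) when d | 40 and 0 otherwise.
5 | 40, and φ(5) = 5 − 1 = 4.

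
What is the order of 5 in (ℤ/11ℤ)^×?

5

Since 5 ∈ (Z/11Z)^×, its order divides φ(11) = 11 − 1 = 10 = 2 · 5.
Divisors of 10: 1, 2, 5, 10.
Compute 5^d (mod 11) for the divisors d until we hit 1:
5^1 ≡ 5 (mod 11)
5^2 ≡ 3 (mod 11)
5^5 ≡ 1 (mod 11) ✓
Therefore the multiplicative order of 5 modulo 11 is 5.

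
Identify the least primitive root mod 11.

φ(11) = 11 − 1 = 10 = 2 · 5.
Test candidates g = 2, 3, … against the prime factors q ∈ {2, 5} of φ(11): g is a generator iff g^(10/q) ≢ 1 for every such q.
g = 2: 2^5 ≡ 10; 2^2 ≡ 4 — none is 1, so 2 is a primitive root.
So 2 is the smallest generator of (Z/11Z)^×.

2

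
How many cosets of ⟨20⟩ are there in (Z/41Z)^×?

2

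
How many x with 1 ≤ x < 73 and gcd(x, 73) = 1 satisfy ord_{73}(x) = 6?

φ(73) = 73 − 1 = 72 = 2^3 · 3^2.
Since (Z/73Z)^× is cyclic of order 72, the number of elements of order d is φ(d) when d | 72 and 0 otherwise.
6 = 2 · 3 divides 72, and φ(6) = 2.

2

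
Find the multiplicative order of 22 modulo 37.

By Lagrange's theorem, ord_37(22) divides φ(37) = 37 − 1 = 36 = 2^2 · 3^2.
Divisors of 36: 1, 2, 3, 4, 6, 9, 12, 18, 36.
Evaluate successive powers at the divisors of 36:
22^1 ≡ 22 (mod 37)
22^2 ≡ 3 (mod 37)
22^3 ≡ 29 (mod 37)
22^4 ≡ 9 (mod 37)
22^6 ≡ 27 (mod 37)
22^9 ≡ 6 (mod 37)
22^12 ≡ 26 (mod 37)
22^18 ≡ 36 (mod 37)
22^36 ≡ 1 (mod 37) ✓
So ord_37(22) = 36.

36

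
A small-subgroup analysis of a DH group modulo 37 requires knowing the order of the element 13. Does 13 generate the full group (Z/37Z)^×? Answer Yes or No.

φ(37) = 37 − 1 = 36 = 2^2 · 3^2.
An element g generates (Z/37Z)^× iff g^(36/q) ≢ 1 (mod 37) for each prime q ∈ {2, 3}.
13^18 ≡ 36 (mod 37)  [q = 2: ≢ 1 ✓]
13^12 ≡ 10 (mod 37)  [q = 3: ≢ 1 ✓]
All checks pass, so 13 has order 36 and is a primitive root modulo 37.

Yes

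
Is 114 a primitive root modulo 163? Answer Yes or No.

φ(163) = 163 − 1 = 162 = 2 · 3^4.
114 is a primitive root mod 163 iff 114^(φ(163)/q) ≢ 1 for every prime q | φ(163), i.e. q ∈ {2, 3}.
114^81 ≡ 162 (mod 163)  [q = 2: ≢ 1 ✓]
114^54 ≡ 58 (mod 163)  [q = 3: ≢ 1 ✓]
Every test exponent gives a nontrivial residue, hence 114 generates the full group.

Yes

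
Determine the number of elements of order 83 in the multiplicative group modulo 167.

82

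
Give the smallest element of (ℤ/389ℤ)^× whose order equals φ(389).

φ(389) = 389 − 1 = 388 = 2^2 · 97.
g is a primitive root iff g^(388/q) ≢ 1 (mod 389) for each prime q ∈ {2, 97}.
g = 2: 2^194 ≡ 388; 2^4 ≡ 16 — none is 1, so 2 is a primitive root.
Hence the least primitive root of 389 is 2.

2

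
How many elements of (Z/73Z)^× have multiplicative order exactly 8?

φ(73) = 73 − 1 = 72 = 2^3 · 3^2.
(Z/73Z)^× is cyclic (|G| = 72); a cyclic group of order m has exactly φ(d) elements of each order d | m, and none otherwise.
8 = 2^3 divides 72, and φ(8) = 4.

4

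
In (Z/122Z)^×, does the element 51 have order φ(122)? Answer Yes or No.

Yes

φ(122) = φ(2)·φ(61) = 1·60 = 60 = 2^2 · 3 · 5.
It suffices to check that the order of 51 is not a proper divisor of 60: compute 51^(60/q) for q ∈ {2, 3, 5}.
51^30 ≡ 121 (mod 122)  [q = 2: ≢ 1 ✓]
51^20 ≡ 13 (mod 122)  [q = 3: ≢ 1 ✓]
51^12 ≡ 119 (mod 122)  [q = 5: ≢ 1 ✓]
All checks pass, so 51 has order 60 and is a primitive root modulo 122.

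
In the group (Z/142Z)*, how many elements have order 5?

4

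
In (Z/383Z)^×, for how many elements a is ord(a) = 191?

φ(383) = 383 − 1 = 382 = 2 · 191.
(Z/383Z)^× is cyclic (|G| = 382); a cyclic group of order m has exactly φ(d) elements of each order d | m, and none otherwise.
191 | 382, and φ(191) = 191 − 1 = 190.

190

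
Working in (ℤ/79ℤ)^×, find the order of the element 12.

Since 12 ∈ (Z/79Z)^×, its order divides φ(79) = 79 − 1 = 78 = 2 · 3 · 13.
Divisors of 78: 1, 2, 3, 6, 13, 26, 39, 78.
Evaluate successive powers at the divisors of 78:
12^1 ≡ 12
12^2 ≡ 65
12^3 ≡ 69
12^6 ≡ 21
12^13 ≡ 78
12^26 ≡ 1
So ord_79(12) = 26.

26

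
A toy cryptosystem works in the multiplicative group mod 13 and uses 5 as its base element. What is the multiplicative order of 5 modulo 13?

4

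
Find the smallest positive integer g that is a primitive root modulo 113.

φ(113) = 113 − 1 = 112 = 2^4 · 7.
Test candidates g = 2, 3, … against the prime factors q ∈ {2, 7} of φ(113): g is a generator iff g^(112/q) ≢ 1 for every such q.
g = 2: 2^56 ≡ 1 — hits 1, so not a primitive root.
g = 3: 3^56 ≡ 112; 3^16 ≡ 49 — none is 1, so 3 is a primitive root.
Hence the least primitive root of 113 is 3.

3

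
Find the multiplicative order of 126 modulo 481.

ord(126) | φ(481) = φ(13·37) = (13−1)·(37−1) = 12·36 = 432 = 2^4 · 3^3.
Divisors of 432: 1, 2, 3, 4, 6, 8, 9, 12, 16, 18, 24, 27, 36, 48, 54, 72, 108, 144, 216, 432.
Test each divisor d:
126^1 ≡ 126 (mod 481)
126^2 ≡ 3 (mod 481)
126^3 ≡ 378 (mod 481)
126^4 ≡ 9 (mod 481)
126^6 ≡ 27 (mod 481)
126^8 ≡ 81 (mod 481)
126^9 ≡ 105 (mod 481)
126^12 ≡ 248 (mod 481)
126^16 ≡ 308 (mod 481)
126^18 ≡ 443 (mod 481)
126^24 ≡ 417 (mod 481)
126^27 ≡ 339 (mod 481)
126^36 ≡ 1 (mod 481) ✓
Hence ord(126) = 36.

36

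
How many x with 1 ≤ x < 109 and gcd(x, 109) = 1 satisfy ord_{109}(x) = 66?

0

φ(109) = 109 − 1 = 108 = 2^2 · 3^3.
(Z/109Z)^× is cyclic (|G| = 108); a cyclic group of order m has exactly φ(d) elements of each order d | m, and none otherwise.
Since 66 ∤ 108, the count is 0.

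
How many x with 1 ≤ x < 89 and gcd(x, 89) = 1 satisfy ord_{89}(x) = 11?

φ(89) = 89 − 1 = 88 = 2^3 · 11.
(Z/89Z)^× is cyclic (|G| = 88); a cyclic group of order m has exactly φ(d) elements of each order d | m, and none otherwise.
11 | 88, and φ(11) = 11 − 1 = 10.

10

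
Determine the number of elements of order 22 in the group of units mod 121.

φ(121) = φ(11^2) = 11·(11−1) = 110 = 2 · 5 · 11.
In a cyclic group of order 110, there are φ(d) elements of order d for each divisor d of 110, and zero for non-divisors.
22 = 2 · 11 divides 110, and φ(22) = 10.

10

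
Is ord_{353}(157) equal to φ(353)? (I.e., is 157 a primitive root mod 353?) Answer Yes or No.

No

φ(353) = 353 − 1 = 352 = 2^5 · 11.
157 is a primitive root mod 353 iff 157^(φ(353)/q) ≢ 1 for every prime q | φ(353), i.e. q ∈ {2, 11}.
157^176 ≡ 1 (mod 353)  [q = 2: ≡ 1 ✗]
157^32 ≡ 187 (mod 353)  [q = 11: ≢ 1 ✓]
Since 157^176 ≡ 1, the order of 157 divides 176 < 352, so 157 is not a primitive root.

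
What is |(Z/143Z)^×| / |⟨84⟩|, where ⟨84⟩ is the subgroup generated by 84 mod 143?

2

The order of 84 must divide φ(143) = φ(11·13) = (11−1)·(13−1) = 10·12 = 120 = 2^3 · 3 · 5.
Divisors of 120: 1, 2, 3, 4, 5, 6, 8, 10, 12, 15, 20, 24, 30, 40, 60, 120.
Compute 84^d (mod 143) for the divisors d until we hit 1:
84^1 ≡ 84 (mod 143)
84^2 ≡ 49 (mod 143)
84^3 ≡ 112 (mod 143)
84^4 ≡ 113 (mod 143)
84^5 ≡ 54 (mod 143)
84^6 ≡ 103 (mod 143)
84^8 ≡ 42 (mod 143)
84^10 ≡ 56 (mod 143)
84^12 ≡ 27 (mod 143)
84^15 ≡ 21 (mod 143)
84^20 ≡ 133 (mod 143)
84^24 ≡ 14 (mod 143)
84^30 ≡ 12 (mod 143)
84^40 ≡ 100 (mod 143)
84^60 ≡ 1 (mod 143) ✓
Thus |⟨84⟩| = ord(84) = 60.
[(Z/143Z)^× : ⟨84⟩] = 120/60 = 2.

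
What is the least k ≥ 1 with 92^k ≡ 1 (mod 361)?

171

By Lagrange's theorem, ord_361(92) divides φ(361) = φ(19^2) = 19·(19−1) = 342 = 2 · 3^2 · 19.
Divisors of 342: 1, 2, 3, 6, 9, 18, 19, 38, 57, 114, 171, 342.
Check 92^d mod 361 for each divisor in increasing order:
92^1 ≡ 92 (mod 361)
92^2 ≡ 161 (mod 361)
92^3 ≡ 11 (mod 361)
92^6 ≡ 121 (mod 361)
92^9 ≡ 248 (mod 361)
92^18 ≡ 134 (mod 361)
92^19 ≡ 54 (mod 361)
92^38 ≡ 28 (mod 361)
92^57 ≡ 68 (mod 361)
92^114 ≡ 292 (mod 361)
92^171 ≡ 1 (mod 361) ✓
Hence ord(92) = 171.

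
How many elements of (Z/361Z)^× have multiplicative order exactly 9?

φ(361) = φ(19^2) = 19·(19−1) = 342 = 2 · 3^2 · 19.
Since (Z/361Z)^× is cyclic of order 342, the number of elements of order d is φ(d) when d | 342 and 0 otherwise.
9 = 3^2 divides 342, and φ(9) = 6.

6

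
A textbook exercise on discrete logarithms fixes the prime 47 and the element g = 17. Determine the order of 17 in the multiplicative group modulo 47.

The order of 17 must divide φ(47) = 47 − 1 = 46 = 2 · 23.
Divisors of 46: 1, 2, 23, 46.
Check 17^d mod 47 for each divisor in increasing order:
17^1 ≡ 17
17^2 ≡ 7
17^23 ≡ 1
The smallest such exponent is 23, so the order of 17 is 23.

23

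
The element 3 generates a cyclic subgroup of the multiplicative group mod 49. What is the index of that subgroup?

1

ord(3) | φ(49) = φ(7^2) = 7·(7−1) = 42 = 2 · 3 · 7.
Divisors of 42: 1, 2, 3, 6, 7, 14, 21, 42.
Compute 3^d (mod 49) for the divisors d until we hit 1:
3^1 ≡ 3 (mod 49)
3^2 ≡ 9 (mod 49)
3^3 ≡ 27 (mod 49)
3^6 ≡ 43 (mod 49)
3^7 ≡ 31 (mod 49)
3^14 ≡ 30 (mod 49)
3^21 ≡ 48 (mod 49)
3^42 ≡ 1 (mod 49) ✓
The order of 3 is 42, so the subgroup it generates has 42 elements.
Index = |(Z/49Z)^×| / |⟨3⟩| = 42 / 42 = 1.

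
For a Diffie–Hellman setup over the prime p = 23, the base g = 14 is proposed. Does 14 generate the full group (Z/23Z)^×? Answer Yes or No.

φ(23) = 23 − 1 = 22 = 2 · 11.
It suffices to check that the order of 14 is not a proper divisor of 22: compute 14^(22/q) for q ∈ {2, 11}.
14^11 ≡ 22 (mod 23)  [q = 2: ≢ 1 ✓]
14^2 ≡ 12 (mod 23)  [q = 11: ≢ 1 ✓]
All checks pass, so 14 has order 22 and is a primitive root modulo 23.

Yes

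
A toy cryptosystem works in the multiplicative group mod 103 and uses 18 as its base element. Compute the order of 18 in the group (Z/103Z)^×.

51

The order of 18 must divide φ(103) = 103 − 1 = 102 = 2 · 3 · 17.
Divisors of 102: 1, 2, 3, 6, 17, 34, 51, 102.
Compute 18^d (mod 103) for the divisors d until we hit 1:
18^1 ≡ 18 (mod 103)
18^2 ≡ 15 (mod 103)
18^3 ≡ 64 (mod 103)
18^6 ≡ 79 (mod 103)
18^17 ≡ 56 (mod 103)
18^34 ≡ 46 (mod 103)
18^51 ≡ 1 (mod 103) ✓
Therefore the multiplicative order of 18 modulo 103 is 51.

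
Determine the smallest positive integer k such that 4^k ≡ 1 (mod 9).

3

By Lagrange's theorem, ord_9(4) divides φ(9) = φ(3^2) = 3·(3−1) = 6 = 2 · 3.
Divisors of 6: 1, 2, 3, 6.
Test each divisor d:
4^1 ≡ 4 (mod 9)
4^2 ≡ 7 (mod 9)
4^3 ≡ 1 (mod 9) ✓
Hence ord(4) = 3.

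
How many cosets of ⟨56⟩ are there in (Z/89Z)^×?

Since 56 ∈ (Z/89Z)^×, its order divides φ(89) = 89 − 1 = 88 = 2^3 · 11.
Divisors of 88: 1, 2, 4, 8, 11, 22, 44, 88.
Test each divisor d:
56^1 ≡ 56 (mod 89)
56^2 ≡ 21 (mod 89)
56^4 ≡ 85 (mod 89)
56^8 ≡ 16 (mod 89)
56^11 ≡ 37 (mod 89)
56^22 ≡ 34 (mod 89)
56^44 ≡ 88 (mod 89)
56^88 ≡ 1 (mod 89) ✓
The order of 56 is 88, so the subgroup it generates has 88 elements.
Index = |(Z/89Z)^×| / |⟨56⟩| = 88 / 88 = 1.

1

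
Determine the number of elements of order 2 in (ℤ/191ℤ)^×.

φ(191) = 191 − 1 = 190 = 2 · 5 · 19.
Since (Z/191Z)^× is cyclic of order 190, the number of elements of order d is φ(d) when d | 190 and 0 otherwise.
2 | 190, and φ(2) = 2 − 1 = 1.

1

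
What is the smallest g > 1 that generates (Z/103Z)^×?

5

φ(103) = 103 − 1 = 102 = 2 · 3 · 17.
g is a primitive root iff g^(102/q) ≢ 1 (mod 103) for each prime q ∈ {2, 3, 17}.
g = 2: 2^51 ≡ 1 — hits 1, so not a primitive root.
g = 3: 3^51 ≡ 102; 3^34 ≡ 1 — hits 1, so not a primitive root.
g = 4: 4^51 ≡ 1 — hits 1, so not a primitive root.
g = 5: 5^51 ≡ 102; 5^34 ≡ 56; 5^6 ≡ 72 — none is 1, so 5 is a primitive root.
Hence the least primitive root of 103 is 5.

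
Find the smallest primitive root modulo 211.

φ(211) = 211 − 1 = 210 = 2 · 3 · 5 · 7.
Test candidates g = 2, 3, … against the prime factors q ∈ {2, 3, 5, 7} of φ(211): g is a generator iff g^(210/q) ≢ 1 for every such q.
g = 2: 2^105 ≡ 210; 2^70 ≡ 196; 2^42 ≡ 107; 2^30 ≡ 171 — none is 1, so 2 is a primitive root.
Hence the least primitive root of 211 is 2.

2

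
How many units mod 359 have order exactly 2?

1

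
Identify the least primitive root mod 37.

2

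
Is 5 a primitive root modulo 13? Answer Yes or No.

No

φ(13) = 13 − 1 = 12 = 2^2 · 3.
It suffices to check that the order of 5 is not a proper divisor of 12: compute 5^(12/q) for q ∈ {2, 3}.
5^6 ≡ 12 (mod 13)  [q = 2: ≢ 1 ✓]
5^4 ≡ 1 (mod 13)  [q = 3: ≡ 1 ✗]
Since 5^4 ≡ 1, the order of 5 divides 4 < 12, so 5 is not a primitive root.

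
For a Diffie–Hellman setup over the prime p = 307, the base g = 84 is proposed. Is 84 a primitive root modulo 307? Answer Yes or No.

Yes

φ(307) = 307 − 1 = 306 = 2 · 3^2 · 17.
Test 84^(306/q) mod 307 for each prime factor q of 306:
84^153 ≡ 306 (mod 307)  [q = 2: ≢ 1 ✓]
84^102 ≡ 17 (mod 307)  [q = 3: ≢ 1 ✓]
84^18 ≡ 9 (mod 307)  [q = 17: ≢ 1 ✓]
All checks pass, so 84 has order 306 and is a primitive root modulo 307.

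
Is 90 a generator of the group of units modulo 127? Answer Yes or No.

No

φ(127) = 127 − 1 = 126 = 2 · 3^2 · 7.
Test 90^(126/q) mod 127 for each prime factor q of 126:
90^63 ≡ 126 (mod 127)  [q = 2: ≢ 1 ✓]
90^42 ≡ 19 (mod 127)  [q = 3: ≢ 1 ✓]
90^18 ≡ 1 (mod 127)  [q = 7: ≡ 1 ✗]
90^18 ≡ 1 shows ord(90) | 18, strictly less than φ(127); not a primitive root.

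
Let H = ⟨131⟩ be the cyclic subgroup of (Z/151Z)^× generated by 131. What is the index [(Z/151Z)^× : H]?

Since 131 ∈ (Z/151Z)^×, its order divides φ(151) = 151 − 1 = 150 = 2 · 3 · 5^2.
Divisors of 150: 1, 2, 3, 5, 6, 10, 15, 25, 30, 50, 75, 150.
Compute 131^d (mod 151) for the divisors d until we hit 1:
131^1 ≡ 131 (mod 151)
131^2 ≡ 98 (mod 151)
131^3 ≡ 3 (mod 151)
131^5 ≡ 143 (mod 151)
131^6 ≡ 9 (mod 151)
131^10 ≡ 64 (mod 151)
131^15 ≡ 92 (mod 151)
131^25 ≡ 150 (mod 151)
131^30 ≡ 8 (mod 151)
131^50 ≡ 1 (mod 151) ✓
Thus |⟨131⟩| = ord(131) = 50.
The index is φ(151) / ord(131) = 150 / 50 = 3.

3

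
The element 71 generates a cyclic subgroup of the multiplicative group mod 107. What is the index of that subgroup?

By Lagrange's theorem, ord_107(71) divides φ(107) = 107 − 1 = 106 = 2 · 53.
Divisors of 106: 1, 2, 53, 106.
Compute 71^d (mod 107) for the divisors d until we hit 1:
71^1 ≡ 71
71^2 ≡ 12
71^53 ≡ 106
71^106 ≡ 1
The order of 71 is 106, so the subgroup it generates has 106 elements.
The index is φ(107) / ord(71) = 106 / 106 = 1.

1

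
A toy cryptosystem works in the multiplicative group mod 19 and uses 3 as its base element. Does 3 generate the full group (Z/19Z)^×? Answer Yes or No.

Yes

φ(19) = 19 − 1 = 18 = 2 · 3^2.
Test 3^(18/q) mod 19 for each prime factor q of 18:
3^9 ≡ 18 (mod 19)  [q = 2: ≢ 1 ✓]
3^6 ≡ 7 (mod 19)  [q = 3: ≢ 1 ✓]
All checks pass, so 3 has order 18 and is a primitive root modulo 19.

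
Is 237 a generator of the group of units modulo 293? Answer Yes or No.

No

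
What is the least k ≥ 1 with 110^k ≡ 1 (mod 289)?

8

Since 110 ∈ (Z/289Z)^×, its order divides φ(289) = φ(17^2) = 17·(17−1) = 272 = 2^4 · 17.
Divisors of 272: 1, 2, 4, 8, 16, 17, 34, 68, 136, 272.
Compute 110^d (mod 289) for the divisors d until we hit 1:
110^1 ≡ 110 (mod 289)
110^2 ≡ 251 (mod 289)
110^4 ≡ 288 (mod 289)
110^8 ≡ 1 (mod 289) ✓
Hence ord(110) = 8.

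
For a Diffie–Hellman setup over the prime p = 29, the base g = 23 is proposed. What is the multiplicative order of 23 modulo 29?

ord(23) | φ(29) = 29 − 1 = 28 = 2^2 · 7.
Divisors of 28: 1, 2, 4, 7, 14, 28.
Test each divisor d:
23^1 ≡ 23 (mod 29)
23^2 ≡ 7 (mod 29)
23^4 ≡ 20 (mod 29)
23^7 ≡ 1 (mod 29) ✓
Hence ord(23) = 7.

7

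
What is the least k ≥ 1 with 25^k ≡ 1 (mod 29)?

7

The order of 25 must divide φ(29) = 29 − 1 = 28 = 2^2 · 7.
Divisors of 28: 1, 2, 4, 7, 14, 28.
Evaluate successive powers at the divisors of 28:
25^1 ≡ 25
25^2 ≡ 16
25^4 ≡ 24
25^7 ≡ 1
Therefore the multiplicative order of 25 modulo 29 is 7.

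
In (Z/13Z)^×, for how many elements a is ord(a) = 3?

2

φ(13) = 13 − 1 = 12 = 2^2 · 3.
Since (Z/13Z)^× is cyclic of order 12, the number of elements of order d is φ(d) when d | 12 and 0 otherwise.
3 | 12, and φ(3) = 3 − 1 = 2.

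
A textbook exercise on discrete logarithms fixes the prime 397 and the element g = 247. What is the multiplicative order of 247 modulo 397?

396

ord(247) | φ(397) = 397 − 1 = 396 = 2^2 · 3^2 · 11.
Divisors of 396: 1, 2, 3, 4, 6, 9, 11, 12, 18, 22, 33, 36, 44, 66, 99, 132, 198, 396.
Compute 247^d (mod 397) for the divisors d until we hit 1:
247^1 ≡ 247
247^2 ≡ 268
247^3 ≡ 294
247^4 ≡ 364
247^6 ≡ 287
247^9 ≡ 214
247^11 ≡ 184
247^12 ≡ 190
247^18 ≡ 141
247^22 ≡ 111
247^33 ≡ 177
247^36 ≡ 31
247^44 ≡ 14
247^66 ≡ 363
247^99 ≡ 334
247^132 ≡ 362
247^198 ≡ 396
247^396 ≡ 1
Hence ord(247) = 396.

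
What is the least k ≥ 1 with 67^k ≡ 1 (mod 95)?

36

By Lagrange's theorem, ord_95(67) divides φ(95) = φ(5·19) = (5−1)·(19−1) = 4·18 = 72 = 2^3 · 3^2.
Divisors of 72: 1, 2, 3, 4, 6, 8, 9, 12, 18, 24, 36, 72.
Test each divisor d:
67^1 ≡ 67 (mod 95)
67^2 ≡ 24 (mod 95)
67^3 ≡ 88 (mod 95)
67^4 ≡ 6 (mod 95)
67^6 ≡ 49 (mod 95)
67^8 ≡ 36 (mod 95)
67^9 ≡ 37 (mod 95)
67^12 ≡ 26 (mod 95)
67^18 ≡ 39 (mod 95)
67^24 ≡ 11 (mod 95)
67^36 ≡ 1 (mod 95) ✓
Therefore the multiplicative order of 67 modulo 95 is 36.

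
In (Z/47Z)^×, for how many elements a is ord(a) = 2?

1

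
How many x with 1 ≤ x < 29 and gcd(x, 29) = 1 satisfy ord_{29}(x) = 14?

φ(29) = 29 − 1 = 28 = 2^2 · 7.
Since (Z/29Z)^× is cyclic of order 28, the number of elements of order d is φ(d) when d | 28 and 0 otherwise.
14 = 2 · 7 divides 28, and φ(14) = 6.

6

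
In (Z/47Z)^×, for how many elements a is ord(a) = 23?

φ(47) = 47 − 1 = 46 = 2 · 23.
(Z/47Z)^× is cyclic (|G| = 46); a cyclic group of order m has exactly φ(d) elements of each order d | m, and none otherwise.
23 | 46, and φ(23) = 23 − 1 = 22.

22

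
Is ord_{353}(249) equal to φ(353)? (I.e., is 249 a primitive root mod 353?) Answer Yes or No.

Yes

φ(353) = 353 − 1 = 352 = 2^5 · 11.
It suffices to check that the order of 249 is not a proper divisor of 352: compute 249^(352/q) for q ∈ {2, 11}.
249^176 ≡ 352 (mod 353)  [q = 2: ≢ 1 ✓]
249^32 ≡ 337 (mod 353)  [q = 11: ≢ 1 ✓]
Every test exponent gives a nontrivial residue, hence 249 generates the full group.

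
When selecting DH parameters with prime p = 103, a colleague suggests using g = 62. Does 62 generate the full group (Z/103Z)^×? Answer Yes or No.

φ(103) = 103 − 1 = 102 = 2 · 3 · 17.
It suffices to check that the order of 62 is not a proper divisor of 102: compute 62^(102/q) for q ∈ {2, 3, 17}.
62^51 ≡ 102 (mod 103)  [q = 2: ≢ 1 ✓]
62^34 ≡ 46 (mod 103)  [q = 3: ≢ 1 ✓]
62^6 ≡ 93 (mod 103)  [q = 17: ≢ 1 ✓]
Every test exponent gives a nontrivial residue, hence 62 generates the full group.

Yes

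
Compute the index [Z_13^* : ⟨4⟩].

2

The order of 4 must divide φ(13) = 13 − 1 = 12 = 2^2 · 3.
Divisors of 12: 1, 2, 3, 4, 6, 12.
Check 4^d mod 13 for each divisor in increasing order:
4^1 ≡ 4 (mod 13)
4^2 ≡ 3 (mod 13)
4^3 ≡ 12 (mod 13)
4^4 ≡ 9 (mod 13)
4^6 ≡ 1 (mod 13) ✓
The order of 4 is 6, so the subgroup it generates has 6 elements.
The index is φ(13) / ord(4) = 12 / 6 = 2.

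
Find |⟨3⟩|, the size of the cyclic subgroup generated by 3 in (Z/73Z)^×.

12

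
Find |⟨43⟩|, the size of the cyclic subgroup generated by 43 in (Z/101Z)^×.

50

ord(43) | φ(101) = 101 − 1 = 100 = 2^2 · 5^2.
Divisors of 100: 1, 2, 4, 5, 10, 20, 25, 50, 100.
Check 43^d mod 101 for each divisor in increasing order:
43^1 ≡ 43 (mod 101)
43^2 ≡ 31 (mod 101)
43^4 ≡ 52 (mod 101)
43^5 ≡ 14 (mod 101)
43^10 ≡ 95 (mod 101)
43^20 ≡ 36 (mod 101)
43^25 ≡ 100 (mod 101)
43^50 ≡ 1 (mod 101) ✓
The smallest such exponent is 50, so the order of 43 is 50.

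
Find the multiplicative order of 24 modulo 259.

Since 24 ∈ (Z/259Z)^×, its order divides φ(259) = φ(7·37) = (7−1)·(37−1) = 6·36 = 216 = 2^3 · 3^3.
Divisors of 216: 1, 2, 3, 4, 6, 8, 9, 12, 18, 24, 27, 36, 54, 72, 108, 216.
Compute 24^d (mod 259) for the divisors d until we hit 1:
24^1 ≡ 24 (mod 259)
24^2 ≡ 58 (mod 259)
24^3 ≡ 97 (mod 259)
24^4 ≡ 256 (mod 259)
24^6 ≡ 85 (mod 259)
24^8 ≡ 9 (mod 259)
24^9 ≡ 216 (mod 259)
24^12 ≡ 232 (mod 259)
24^18 ≡ 36 (mod 259)
24^24 ≡ 211 (mod 259)
24^27 ≡ 6 (mod 259)
24^36 ≡ 1 (mod 259) ✓
The smallest such exponent is 36, so the order of 24 is 36.

36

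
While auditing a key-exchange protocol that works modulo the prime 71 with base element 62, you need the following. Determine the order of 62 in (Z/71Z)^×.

70

The order of 62 must divide φ(71) = 71 − 1 = 70 = 2 · 5 · 7.
Divisors of 70: 1, 2, 5, 7, 10, 14, 35, 70.
Test each divisor d:
62^1 ≡ 62
62^2 ≡ 10
62^5 ≡ 23
62^7 ≡ 17
62^10 ≡ 32
62^14 ≡ 5
62^35 ≡ 70
62^70 ≡ 1
So ord_71(62) = 70.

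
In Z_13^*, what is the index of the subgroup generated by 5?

3

ord(5) | φ(13) = 13 − 1 = 12 = 2^2 · 3.
Divisors of 12: 1, 2, 3, 4, 6, 12.
Test each divisor d:
5^1 ≡ 5 (mod 13)
5^2 ≡ 12 (mod 13)
5^3 ≡ 8 (mod 13)
5^4 ≡ 1 (mod 13) ✓
Thus |⟨5⟩| = ord(5) = 4.
The index is φ(13) / ord(5) = 12 / 4 = 3.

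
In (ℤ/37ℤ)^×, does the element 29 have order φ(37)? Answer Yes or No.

No

φ(37) = 37 − 1 = 36 = 2^2 · 3^2.
Test 29^(36/q) mod 37 for each prime factor q of 36:
29^18 ≡ 36 (mod 37)  [q = 2: ≢ 1 ✓]
29^12 ≡ 1 (mod 37)  [q = 3: ≡ 1 ✗]
29^12 ≡ 1 shows ord(29) | 12, strictly less than φ(37); not a primitive root.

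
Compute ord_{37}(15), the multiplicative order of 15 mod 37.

36

ord(15) | φ(37) = 37 − 1 = 36 = 2^2 · 3^2.
Divisors of 36: 1, 2, 3, 4, 6, 9, 12, 18, 36.
Evaluate successive powers at the divisors of 36:
15^1 ≡ 15
15^2 ≡ 3
15^3 ≡ 8
15^4 ≡ 9
15^6 ≡ 27
15^9 ≡ 31
15^12 ≡ 26
15^18 ≡ 36
15^36 ≡ 1
The smallest such exponent is 36, so the order of 15 is 36.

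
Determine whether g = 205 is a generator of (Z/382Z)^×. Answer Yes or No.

φ(382) = φ(2)·φ(191) = 1·190 = 190 = 2 · 5 · 19.
Test 205^(190/q) mod 382 for each prime factor q of 190:
205^95 ≡ 381 (mod 382)  [q = 2: ≢ 1 ✓]
205^38 ≡ 1 (mod 382)  [q = 5: ≡ 1 ✗]
205^10 ≡ 69 (mod 382)  [q = 19: ≢ 1 ✓]
The check at q = 5 fails, so 205 generates a proper subgroup.

No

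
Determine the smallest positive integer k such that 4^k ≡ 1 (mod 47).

23

Since 4 ∈ (Z/47Z)^×, its order divides φ(47) = 47 − 1 = 46 = 2 · 23.
Divisors of 46: 1, 2, 23, 46.
Compute 4^d (mod 47) for the divisors d until we hit 1:
4^1 ≡ 4 (mod 47)
4^2 ≡ 16 (mod 47)
4^23 ≡ 1 (mod 47) ✓
So ord_47(4) = 23.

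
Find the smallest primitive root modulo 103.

5

φ(103) = 103 − 1 = 102 = 2 · 3 · 17.
Test candidates g = 2, 3, … against the prime factors q ∈ {2, 3, 17} of φ(103): g is a generator iff g^(102/q) ≢ 1 for every such q.
g = 2: 2^51 ≡ 1 — hits 1, so not a primitive root.
g = 3: 3^51 ≡ 102; 3^34 ≡ 1 — hits 1, so not a primitive root.
g = 4: 4^51 ≡ 1 — hits 1, so not a primitive root.
g = 5: 5^51 ≡ 102; 5^34 ≡ 56; 5^6 ≡ 72 — none is 1, so 5 is a primitive root.
Hence the least primitive root of 103 is 5.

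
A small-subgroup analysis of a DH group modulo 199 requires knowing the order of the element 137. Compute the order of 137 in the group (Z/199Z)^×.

By Lagrange's theorem, ord_199(137) divides φ(199) = 199 − 1 = 198 = 2 · 3^2 · 11.
Divisors of 198: 1, 2, 3, 6, 9, 11, 18, 22, 33, 66, 99, 198.
Compute 137^d (mod 199) for the divisors d until we hit 1:
137^1 ≡ 137 (mod 199)
137^2 ≡ 63 (mod 199)
137^3 ≡ 74 (mod 199)
137^6 ≡ 103 (mod 199)
137^9 ≡ 60 (mod 199)
137^11 ≡ 198 (mod 199)
137^18 ≡ 18 (mod 199)
137^22 ≡ 1 (mod 199) ✓
The smallest such exponent is 22, so the order of 137 is 22.

22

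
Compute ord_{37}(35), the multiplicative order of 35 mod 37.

36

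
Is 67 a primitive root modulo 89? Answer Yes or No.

No

φ(89) = 89 − 1 = 88 = 2^3 · 11.
An element g generates (Z/89Z)^× iff g^(88/q) ≢ 1 (mod 89) for each prime q ∈ {2, 11}.
67^44 ≡ 1 (mod 89)  [q = 2: ≡ 1 ✗]
67^8 ≡ 64 (mod 89)  [q = 11: ≢ 1 ✓]
The check at q = 2 fails, so 67 generates a proper subgroup.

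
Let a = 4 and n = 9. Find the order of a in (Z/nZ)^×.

ord(4) | φ(9) = φ(3^2) = 3·(3−1) = 6 = 2 · 3.
Divisors of 6: 1, 2, 3, 6.
Check 4^d mod 9 for each divisor in increasing order:
4^1 ≡ 4
4^2 ≡ 7
4^3 ≡ 1
The smallest such exponent is 3, so the order of 4 is 3.

3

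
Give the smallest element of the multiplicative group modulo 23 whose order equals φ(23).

5

φ(23) = 23 − 1 = 22 = 2 · 11.
g is a primitive root iff g^(22/q) ≢ 1 (mod 23) for each prime q ∈ {2, 11}.
g = 2: 2^11 ≡ 1 — hits 1, so not a primitive root.
g = 3: 3^11 ≡ 1 — hits 1, so not a primitive root.
g = 4: 4^11 ≡ 1 — hits 1, so not a primitive root.
g = 5: 5^11 ≡ 22; 5^2 ≡ 2 — none is 1, so 5 is a primitive root.
So 5 is the smallest generator of (Z/23Z)^×.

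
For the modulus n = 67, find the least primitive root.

2

φ(67) = 67 − 1 = 66 = 2 · 3 · 11.
g is a primitive root iff g^(66/q) ≢ 1 (mod 67) for each prime q ∈ {2, 3, 11}.
g = 2: 2^33 ≡ 66; 2^22 ≡ 37; 2^6 ≡ 64 — none is 1, so 2 is a primitive root.
The smallest primitive root modulo 67 is 2.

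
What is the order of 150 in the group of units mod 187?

Since 150 ∈ (Z/187Z)^×, its order divides φ(187) = φ(11·17) = (11−1)·(17−1) = 10·16 = 160 = 2^5 · 5.
Divisors of 160: 1, 2, 4, 5, 8, 10, 16, 20, 32, 40, 80, 160.
Check 150^d mod 187 for each divisor in increasing order:
150^1 ≡ 150 (mod 187)
150^2 ≡ 60 (mod 187)
150^4 ≡ 47 (mod 187)
150^5 ≡ 131 (mod 187)
150^8 ≡ 152 (mod 187)
150^10 ≡ 144 (mod 187)
150^16 ≡ 103 (mod 187)
150^20 ≡ 166 (mod 187)
150^32 ≡ 137 (mod 187)
150^40 ≡ 67 (mod 187)
150^80 ≡ 1 (mod 187) ✓
Hence ord(150) = 80.

80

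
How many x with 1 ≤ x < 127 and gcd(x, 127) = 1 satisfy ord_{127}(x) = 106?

φ(127) = 127 − 1 = 126 = 2 · 3^2 · 7.
Since (Z/127Z)^× is cyclic of order 126, the number of elements of order d is φ(d) when d | 126 and 0 otherwise.
Here 126 is not a multiple of 106, so there are no elements of order 106.

0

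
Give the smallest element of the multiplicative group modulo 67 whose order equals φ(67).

φ(67) = 67 − 1 = 66 = 2 · 3 · 11.
Test candidates g = 2, 3, … against the prime factors q ∈ {2, 3, 11} of φ(67): g is a generator iff g^(66/q) ≢ 1 for every such q.
g = 2: 2^33 ≡ 66; 2^22 ≡ 37; 2^6 ≡ 64 — none is 1, so 2 is a primitive root.
So 2 is the smallest generator of (Z/67Z)^×.

2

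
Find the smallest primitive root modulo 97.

5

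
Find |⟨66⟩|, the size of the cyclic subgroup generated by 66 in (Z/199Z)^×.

99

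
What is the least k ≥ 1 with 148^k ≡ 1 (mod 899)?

ord(148) | φ(899) = φ(29·31) = (29−1)·(31−1) = 28·30 = 840 = 2^3 · 3 · 5 · 7.
Divisors of 840: 1, 2, 3, 4, 5, 6, 7, 8, 10, 12, 14, 15, 20, 21, 24, 28, 30, 35, 40, 42, 56, 60, 70, 84, 105, 120, 140, 168, 210, 280, 420, 840.
Evaluate successive powers at the divisors of 840:
148^1 ≡ 148 (mod 899)
148^2 ≡ 328 (mod 899)
148^3 ≡ 897 (mod 899)
148^4 ≡ 603 (mod 899)
148^5 ≡ 243 (mod 899)
148^6 ≡ 4 (mod 899)
148^7 ≡ 592 (mod 899)
148^8 ≡ 413 (mod 899)
148^10 ≡ 614 (mod 899)
148^12 ≡ 16 (mod 899)
148^14 ≡ 753 (mod 899)
148^15 ≡ 867 (mod 899)
148^20 ≡ 315 (mod 899)
148^21 ≡ 771 (mod 899)
148^24 ≡ 256 (mod 899)
148^28 ≡ 639 (mod 899)
148^30 ≡ 125 (mod 899)
148^35 ≡ 708 (mod 899)
148^40 ≡ 335 (mod 899)
148^42 ≡ 202 (mod 899)
148^56 ≡ 175 (mod 899)
148^60 ≡ 342 (mod 899)
148^70 ≡ 521 (mod 899)
148^84 ≡ 349 (mod 899)
148^105 ≡ 278 (mod 899)
148^120 ≡ 94 (mod 899)
148^140 ≡ 842 (mod 899)
148^168 ≡ 436 (mod 899)
148^210 ≡ 869 (mod 899)
148^280 ≡ 552 (mod 899)
148^420 ≡ 1 (mod 899) ✓
So ord_899(148) = 420.

420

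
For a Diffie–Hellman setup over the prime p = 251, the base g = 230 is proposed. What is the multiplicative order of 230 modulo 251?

By Lagrange's theorem, ord_251(230) divides φ(251) = 251 − 1 = 250 = 2 · 5^3.
Divisors of 250: 1, 2, 5, 10, 25, 50, 125, 250.
Test each divisor d:
230^1 ≡ 230 (mod 251)
230^2 ≡ 190 (mod 251)
230^5 ≡ 171 (mod 251)
230^10 ≡ 125 (mod 251)
230^25 ≡ 231 (mod 251)
230^50 ≡ 149 (mod 251)
230^125 ≡ 250 (mod 251)
230^250 ≡ 1 (mod 251) ✓
Therefore the multiplicative order of 230 modulo 251 is 250.

250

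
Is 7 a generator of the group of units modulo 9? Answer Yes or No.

φ(9) = φ(3^2) = 3·(3−1) = 6 = 2 · 3.
An element g generates (Z/9Z)^× iff g^(6/q) ≢ 1 (mod 9) for each prime q ∈ {2, 3}.
7^3 ≡ 1 (mod 9)  [q = 2: ≡ 1 ✗]
7^2 ≡ 4 (mod 9)  [q = 3: ≢ 1 ✓]
Since 7^3 ≡ 1, the order of 7 divides 3 < 6, so 7 is not a primitive root.

No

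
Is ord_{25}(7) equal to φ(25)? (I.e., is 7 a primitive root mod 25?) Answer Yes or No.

No

φ(25) = φ(5^2) = 5·(5−1) = 20 = 2^2 · 5.
An element g generates (Z/25Z)^× iff g^(20/q) ≢ 1 (mod 25) for each prime q ∈ {2, 5}.
7^10 ≡ 24 (mod 25)  [q = 2: ≢ 1 ✓]
7^4 ≡ 1 (mod 25)  [q = 5: ≡ 1 ✗]
7^4 ≡ 1 shows ord(7) | 4, strictly less than φ(25); not a primitive root.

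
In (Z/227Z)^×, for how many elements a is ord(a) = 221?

φ(227) = 227 − 1 = 226 = 2 · 113.
Since (Z/227Z)^× is cyclic of order 226, the number of elements of order d is φ(d) when d | 226 and 0 otherwise.
Here 226 is not a multiple of 221, so there are no elements of order 221.

0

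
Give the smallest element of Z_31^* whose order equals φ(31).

3

φ(31) = 31 − 1 = 30 = 2 · 3 · 5.
g is a primitive root iff g^(30/q) ≢ 1 (mod 31) for each prime q ∈ {2, 3, 5}.
g = 2: 2^15 ≡ 1 — hits 1, so not a primitive root.
g = 3: 3^15 ≡ 30; 3^10 ≡ 25; 3^6 ≡ 16 — none is 1, so 3 is a primitive root.
The smallest primitive root modulo 31 is 3.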